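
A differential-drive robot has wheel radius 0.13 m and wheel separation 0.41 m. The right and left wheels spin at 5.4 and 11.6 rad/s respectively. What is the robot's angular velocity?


vR = r*wR = 0.13*5.4 = 0.702 m/s
vL = r*wL = 0.13*11.6 = 1.508 m/s
v = (vR+vL)/2 = 1.105 m/s
omega = (vR-vL)/L = -1.9659 rad/s
angular velocity = -1.9659 rad/s


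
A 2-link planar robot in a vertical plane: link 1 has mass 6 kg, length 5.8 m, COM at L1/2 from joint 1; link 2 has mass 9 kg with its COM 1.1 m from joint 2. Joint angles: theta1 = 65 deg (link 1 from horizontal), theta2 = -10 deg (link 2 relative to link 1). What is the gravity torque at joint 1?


Horizontal distance from joint 1 to link-1 COM:
  x_c1 = (L1/2)*cos(t1) = 2.9 * 0.4226 = 1.2256 m
Horizontal distance from joint 1 to link-2 COM:
  x_c2 = L1*cos(t1) + Lc2*cos(t1+t2)
       = 5.8*0.4226 + 1.1*0.5736 = 3.0821 m
tau1 = m1*g*x_c1 + m2*g*x_c2
     = 6*9.81*1.2256 + 9*9.81*3.0821
     = 72.1384 + 272.1204
     = 344.2588 Nm


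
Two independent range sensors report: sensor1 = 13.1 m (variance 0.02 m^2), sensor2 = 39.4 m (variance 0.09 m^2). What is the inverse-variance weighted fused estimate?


w1 = (1/var1) / (1/var1 + 1/var2)
   = 50.0 / (50.0 + 11.1111) = 0.8182
w2 = 1 - w1 = 0.1818
fused = w1*s1 + w2*s2 = 10.7182 + 7.1636
= 17.8818 m


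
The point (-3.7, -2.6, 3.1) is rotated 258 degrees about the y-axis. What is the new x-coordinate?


Rotation about y-axis: x' = x*cos(theta) + z*sin(theta)
= -3.7 * -0.2079 + 3.1 * -0.9781
= -2.263


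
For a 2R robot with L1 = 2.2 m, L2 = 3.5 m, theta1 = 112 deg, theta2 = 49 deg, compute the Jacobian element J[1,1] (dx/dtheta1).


J[1,1] = -L1*sin(t1) - L2*sin(t1+t2)
= -2.2*sin(112) - 3.5*sin(161)
= -3.1793


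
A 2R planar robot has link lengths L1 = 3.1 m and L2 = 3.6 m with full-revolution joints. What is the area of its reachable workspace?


r_max = L1 + L2 = 6.7 m
r_min = |L1 - L2| = 0.5 m
Area = pi*(r_max^2 - r_min^2)
= pi*(44.89 - 0.25)
= pi * 44.64
= 140.2407 m^2


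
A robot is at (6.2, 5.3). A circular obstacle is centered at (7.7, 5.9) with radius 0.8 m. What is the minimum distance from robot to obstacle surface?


center_dist = sqrt((6.2-7.7)^2 + (5.3-5.9)^2)
= sqrt(2.25 + 0.36)
= 1.6155
min_dist = center_dist - radius = 1.6155 - 0.8 = 0.8155 m


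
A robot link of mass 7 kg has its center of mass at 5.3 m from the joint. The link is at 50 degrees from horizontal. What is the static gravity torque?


tau = m*g*L*cos(angle)
= 7 * 9.81 * 5.3 * cos(50 deg)
= 7 * 9.81 * 5.3 * 0.6428
= 233.9432 Nm


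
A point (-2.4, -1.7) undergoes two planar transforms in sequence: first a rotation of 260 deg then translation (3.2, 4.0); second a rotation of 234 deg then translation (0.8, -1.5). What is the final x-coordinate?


After transform 1:
x1 = cos(260)*-2.4 - sin(260)*-1.7 + 3.2 = 1.9426
y1 = sin(260)*-2.4 + cos(260)*-1.7 + 4.0 = 6.6587
After transform 2:
x2 = cos(234)*1.9426 - sin(234)*6.6587 + 0.8
= 5.0452


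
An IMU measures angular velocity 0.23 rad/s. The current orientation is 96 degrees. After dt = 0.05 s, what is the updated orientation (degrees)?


delta_theta = w * dt = 0.23 * 0.05 = 0.0115 rad
= 0.6589 deg
theta_new = 96 + 0.6589 = 96.6589 deg


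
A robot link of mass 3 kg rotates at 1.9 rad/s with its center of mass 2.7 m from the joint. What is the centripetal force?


F = m * omega^2 * r
= 3 * 1.9^2 * 2.7
= 3 * 3.61 * 2.7
= 29.241 N


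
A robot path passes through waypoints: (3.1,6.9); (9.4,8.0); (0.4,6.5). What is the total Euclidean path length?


Segment lengths:
  seg1 = sqrt((6.3)^2 + (1.1)^2) = 6.3953
  seg2 = sqrt((-9.0)^2 + (-1.5)^2) = 9.1241
Total = 15.5195


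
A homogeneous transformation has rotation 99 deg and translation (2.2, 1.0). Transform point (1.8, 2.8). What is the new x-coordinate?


x' = cos(theta)*px - sin(theta)*py + tx
= -0.1564*1.8 - 0.9877*2.8 + 2.2
= -0.8471


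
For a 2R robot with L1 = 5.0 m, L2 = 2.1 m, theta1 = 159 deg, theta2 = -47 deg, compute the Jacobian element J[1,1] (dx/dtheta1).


J[1,1] = -L1*sin(t1) - L2*sin(t1+t2)
= -5.0*sin(159) - 2.1*sin(112)
= -3.7389


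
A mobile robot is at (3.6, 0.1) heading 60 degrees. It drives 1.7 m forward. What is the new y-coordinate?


y_new = y0 + d*sin(theta)
= 0.1 + 1.7*sin(60)
= 0.1 + 1.4722
= 1.5722


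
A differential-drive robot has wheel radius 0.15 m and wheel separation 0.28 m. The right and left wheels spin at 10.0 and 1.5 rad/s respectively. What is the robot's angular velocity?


vR = r*wR = 0.15*10.0 = 1.5 m/s
vL = r*wL = 0.15*1.5 = 0.225 m/s
v = (vR+vL)/2 = 0.8625 m/s
omega = (vR-vL)/L = 4.5536 rad/s
angular velocity = 4.5536 rad/s


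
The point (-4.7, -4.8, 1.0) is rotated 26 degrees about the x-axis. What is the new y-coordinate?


Rotation about x-axis: y' = y*cos(theta) - z*sin(theta)
= -4.8 * 0.8988 - 1.0 * 0.4384
= -4.7526


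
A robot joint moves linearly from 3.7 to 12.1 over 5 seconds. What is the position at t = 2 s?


s = t/T = 2/5 = 0.4
p(t) = p0 + (pf-p0)*s
= 3.7 + (12.1 - 3.7) * 0.4
= 7.06


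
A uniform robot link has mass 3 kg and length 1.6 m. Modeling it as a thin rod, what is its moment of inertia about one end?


I = (1/3) * m * L^2
= (1/3) * 3 * 1.6^2
= 0.333333 * 3 * 2.56
= 2.56 kg*m^2


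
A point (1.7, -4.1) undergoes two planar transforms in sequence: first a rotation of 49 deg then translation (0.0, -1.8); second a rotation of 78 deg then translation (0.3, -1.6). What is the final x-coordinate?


After transform 1:
x1 = cos(49)*1.7 - sin(49)*-4.1 + 0.0 = 4.2096
y1 = sin(49)*1.7 + cos(49)*-4.1 + -1.8 = -3.2068
After transform 2:
x2 = cos(78)*4.2096 - sin(78)*-3.2068 + 0.3
= 4.312


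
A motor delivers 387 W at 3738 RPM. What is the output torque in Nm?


omega = 3738 * 2*pi/60 = 391.4424 rad/s
tau = P / omega = 387 / 391.4424
= 0.9887 Nm


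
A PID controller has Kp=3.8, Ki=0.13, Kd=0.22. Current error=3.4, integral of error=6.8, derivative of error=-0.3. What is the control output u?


u = Kp*e + Ki*int(e) + Kd*de/dt
= 3.8*3.4 + 0.13*6.8 + 0.22*(-0.3)
= 12.92 + 0.884 + -0.066
= 13.738


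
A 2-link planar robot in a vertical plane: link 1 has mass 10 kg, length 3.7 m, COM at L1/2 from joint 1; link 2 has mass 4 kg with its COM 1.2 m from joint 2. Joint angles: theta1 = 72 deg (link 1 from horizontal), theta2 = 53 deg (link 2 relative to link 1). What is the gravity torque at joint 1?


Horizontal distance from joint 1 to link-1 COM:
  x_c1 = (L1/2)*cos(t1) = 1.85 * 0.309 = 0.5717 m
Horizontal distance from joint 1 to link-2 COM:
  x_c2 = L1*cos(t1) + Lc2*cos(t1+t2)
       = 3.7*0.309 + 1.2*-0.5736 = 0.4551 m
tau1 = m1*g*x_c1 + m2*g*x_c2
     = 10*9.81*0.5717 + 4*9.81*0.4551
     = 56.0819 + 17.857
     = 73.9389 Nm


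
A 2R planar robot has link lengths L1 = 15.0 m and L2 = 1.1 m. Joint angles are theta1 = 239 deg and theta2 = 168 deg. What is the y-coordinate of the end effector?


Convert angles to radians: theta1 = 4.1713, theta2 = 2.9322
y = L1*sin(theta1) + L2*sin(theta1+theta2)
y = -12.8575 + 0.8045
y = -12.053


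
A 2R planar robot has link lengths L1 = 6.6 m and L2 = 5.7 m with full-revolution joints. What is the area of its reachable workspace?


r_max = L1 + L2 = 12.3 m
r_min = |L1 - L2| = 0.9 m
Area = pi*(r_max^2 - r_min^2)
= pi*(151.29 - 0.81)
= pi * 150.48
= 472.7469 m^2


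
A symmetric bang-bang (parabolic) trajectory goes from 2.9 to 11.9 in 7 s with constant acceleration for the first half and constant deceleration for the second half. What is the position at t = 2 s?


Symmetric rest-to-rest: each phase covers (pf-p0)/2 in time T/2. 0.5*a*(T/2)^2 = (pf-p0)/2 => a = 4*(pf-p0)/T^2
a = 4*(11.9-2.9)/7^2 = 0.7347
t = 2 is in the acceleration phase (t <= T/2).
p = p0 + 0.5*a*t^2 = 2.9 + 0.5*0.7347*2^2
= 4.3694


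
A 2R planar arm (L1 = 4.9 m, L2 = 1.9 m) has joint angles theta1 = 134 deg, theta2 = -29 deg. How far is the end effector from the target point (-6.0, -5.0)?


End effector via forward kinematics:
x = L1*cos(t1) + L2*cos(t1+t2) = -3.8956
y = L1*sin(t1) + L2*sin(t1+t2) = 5.36
Distance to target:
d = sqrt((-6.0 - -3.8956)^2 + (-5.0 - 5.36)^2)
= sqrt(4.4286 + 107.3301)
= 10.5716 m


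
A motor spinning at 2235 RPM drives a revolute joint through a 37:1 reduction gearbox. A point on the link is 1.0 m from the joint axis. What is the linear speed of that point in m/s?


omega_motor = 2235 * 2*pi/60 = 234.0487 rad/s
omega_joint = omega_motor / 37 = 6.3256 rad/s
v = omega_joint * r = 6.3256 * 1.0
= 6.3256 m/s


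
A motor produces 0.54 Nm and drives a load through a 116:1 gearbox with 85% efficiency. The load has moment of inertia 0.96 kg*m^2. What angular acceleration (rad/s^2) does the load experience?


tau_out = tau_motor * N * eta
= 0.54 * 116 * 0.85 = 53.244 Nm
alpha = tau_out / I = 53.244 / 0.96
= 55.4625 rad/s^2


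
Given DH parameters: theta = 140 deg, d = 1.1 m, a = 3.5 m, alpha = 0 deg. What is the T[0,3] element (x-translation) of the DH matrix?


T[0,3] = a * cos(theta)
= 3.5 * cos(140 deg)
= 3.5 * -0.766
= -2.6812


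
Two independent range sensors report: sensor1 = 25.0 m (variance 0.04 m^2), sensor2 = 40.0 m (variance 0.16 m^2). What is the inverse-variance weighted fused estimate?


w1 = (1/var1) / (1/var1 + 1/var2)
   = 25.0 / (25.0 + 6.25) = 0.8
w2 = 1 - w1 = 0.2
fused = w1*s1 + w2*s2 = 20.0 + 8.0
= 28.0 m


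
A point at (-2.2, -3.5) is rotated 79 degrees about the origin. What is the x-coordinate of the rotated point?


x' = x*cos(theta) - y*sin(theta)
cos(79 deg) = 0.1908, sin(79 deg) = 0.9816
x' = -2.2 * 0.1908 - -3.5 * 0.9816
= -0.4198 - -3.4357
= 3.0159


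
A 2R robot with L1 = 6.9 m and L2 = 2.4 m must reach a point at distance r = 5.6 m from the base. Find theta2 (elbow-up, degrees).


cos(theta2) = (r^2 - L1^2 - L2^2) / (2*L1*L2)
cos(theta2) = (31.36 - 47.61 - 5.76) / 33.12
cos(theta2) = -0.664553
theta2 = 131.6481 degrees


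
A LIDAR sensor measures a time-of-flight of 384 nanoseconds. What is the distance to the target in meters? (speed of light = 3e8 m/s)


tof = 384 ns = 3.84e-07 s
dist = c * tof / 2
= 3e8 * 3.84e-07 / 2
= 57.6 m


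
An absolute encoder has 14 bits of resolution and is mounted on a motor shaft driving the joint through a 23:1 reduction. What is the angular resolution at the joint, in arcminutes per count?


counts = 2^14 = 16384
effective counts at joint = 16384 * 23 = 376832
resolution = 360*60 / 376832
= 0.0573 arcmin/count


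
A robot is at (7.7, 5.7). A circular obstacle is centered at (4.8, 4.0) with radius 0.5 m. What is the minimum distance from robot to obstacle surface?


center_dist = sqrt((7.7-4.8)^2 + (5.7-4.0)^2)
= sqrt(8.41 + 2.89)
= 3.3615
min_dist = center_dist - radius = 3.3615 - 0.5 = 2.8615 m


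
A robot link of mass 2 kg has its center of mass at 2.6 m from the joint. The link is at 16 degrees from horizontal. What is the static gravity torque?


tau = m*g*L*cos(angle)
= 2 * 9.81 * 2.6 * cos(16 deg)
= 2 * 9.81 * 2.6 * 0.9613
= 49.0359 Nm


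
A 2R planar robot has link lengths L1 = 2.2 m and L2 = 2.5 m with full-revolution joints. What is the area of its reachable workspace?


r_max = L1 + L2 = 4.7 m
r_min = |L1 - L2| = 0.3 m
Area = pi*(r_max^2 - r_min^2)
= pi*(22.09 - 0.09)
= pi * 22.0
= 69.115 m^2


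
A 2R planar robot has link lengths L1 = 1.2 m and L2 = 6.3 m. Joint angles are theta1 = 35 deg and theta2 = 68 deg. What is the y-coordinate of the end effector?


Convert angles to radians: theta1 = 0.6109, theta2 = 1.1868
y = L1*sin(theta1) + L2*sin(theta1+theta2)
y = 0.6883 + 6.1385
y = 6.8268


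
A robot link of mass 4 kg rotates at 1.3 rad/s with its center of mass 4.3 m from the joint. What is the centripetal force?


F = m * omega^2 * r
= 4 * 1.3^2 * 4.3
= 4 * 1.69 * 4.3
= 29.068 N


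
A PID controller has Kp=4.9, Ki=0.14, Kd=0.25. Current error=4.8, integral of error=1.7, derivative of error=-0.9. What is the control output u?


u = Kp*e + Ki*int(e) + Kd*de/dt
= 4.9*4.8 + 0.14*1.7 + 0.25*(-0.9)
= 23.52 + 0.238 + -0.225
= 23.533


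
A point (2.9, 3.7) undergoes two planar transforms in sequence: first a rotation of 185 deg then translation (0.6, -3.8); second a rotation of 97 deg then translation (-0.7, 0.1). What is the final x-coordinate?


After transform 1:
x1 = cos(185)*2.9 - sin(185)*3.7 + 0.6 = -1.9665
y1 = sin(185)*2.9 + cos(185)*3.7 + -3.8 = -7.7387
After transform 2:
x2 = cos(97)*-1.9665 - sin(97)*-7.7387 + -0.7
= 7.2206


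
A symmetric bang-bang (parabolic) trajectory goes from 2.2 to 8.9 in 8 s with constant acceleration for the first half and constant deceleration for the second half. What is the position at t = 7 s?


Symmetric rest-to-rest: each phase covers (pf-p0)/2 in time T/2. 0.5*a*(T/2)^2 = (pf-p0)/2 => a = 4*(pf-p0)/T^2
a = 4*(8.9-2.2)/8^2 = 0.4188
t = 7 is in the deceleration phase (t > T/2).
p = pf - 0.5*a*(T-t)^2 = 8.9 - 0.5*0.4188*1^2
= 8.6906


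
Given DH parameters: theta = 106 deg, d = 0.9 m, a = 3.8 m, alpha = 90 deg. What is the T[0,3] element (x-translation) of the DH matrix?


T[0,3] = a * cos(theta)
= 3.8 * cos(106 deg)
= 3.8 * -0.2756
= -1.0474


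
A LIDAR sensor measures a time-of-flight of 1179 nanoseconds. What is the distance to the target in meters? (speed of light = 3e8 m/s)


tof = 1179 ns = 1.179e-06 s
dist = c * tof / 2
= 3e8 * 1.179e-06 / 2
= 176.85 m


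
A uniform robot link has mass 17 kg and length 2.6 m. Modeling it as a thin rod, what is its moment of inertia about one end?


I = (1/3) * m * L^2
= (1/3) * 17 * 2.6^2
= 0.333333 * 17 * 6.76
= 38.3067 kg*m^2


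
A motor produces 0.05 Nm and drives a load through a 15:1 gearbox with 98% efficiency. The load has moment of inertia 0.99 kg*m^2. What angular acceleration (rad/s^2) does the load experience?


tau_out = tau_motor * N * eta
= 0.05 * 15 * 0.98 = 0.735 Nm
alpha = tau_out / I = 0.735 / 0.99
= 0.7424 rad/s^2


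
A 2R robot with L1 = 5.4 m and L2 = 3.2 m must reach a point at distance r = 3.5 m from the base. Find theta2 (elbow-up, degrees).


cos(theta2) = (r^2 - L1^2 - L2^2) / (2*L1*L2)
cos(theta2) = (12.25 - 29.16 - 10.24) / 34.56
cos(theta2) = -0.78559
theta2 = 141.7753 degrees


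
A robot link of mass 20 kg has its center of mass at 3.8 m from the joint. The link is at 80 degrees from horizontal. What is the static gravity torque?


tau = m*g*L*cos(angle)
= 20 * 9.81 * 3.8 * cos(80 deg)
= 20 * 9.81 * 3.8 * 0.1736
= 129.4651 Nm


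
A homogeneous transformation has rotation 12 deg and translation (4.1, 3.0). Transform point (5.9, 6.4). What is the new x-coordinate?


x' = cos(theta)*px - sin(theta)*py + tx
= 0.9781*5.9 - 0.2079*6.4 + 4.1
= 8.5404


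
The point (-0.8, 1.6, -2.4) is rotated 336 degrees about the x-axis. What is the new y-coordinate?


Rotation about x-axis: y' = y*cos(theta) - z*sin(theta)
= 1.6 * 0.9135 - -2.4 * -0.4067
= 0.4855


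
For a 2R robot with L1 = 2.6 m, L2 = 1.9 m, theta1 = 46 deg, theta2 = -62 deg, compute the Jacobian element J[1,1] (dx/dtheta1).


J[1,1] = -L1*sin(t1) - L2*sin(t1+t2)
= -2.6*sin(46) - 1.9*sin(-16)
= -1.3466


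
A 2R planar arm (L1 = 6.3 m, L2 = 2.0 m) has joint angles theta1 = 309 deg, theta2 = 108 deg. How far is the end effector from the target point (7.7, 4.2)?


End effector via forward kinematics:
x = L1*cos(t1) + L2*cos(t1+t2) = 5.054
y = L1*sin(t1) + L2*sin(t1+t2) = -3.2187
Distance to target:
d = sqrt((7.7 - 5.054)^2 + (4.2 - -3.2187)^2)
= sqrt(7.0013 + 55.0368)
= 7.8764 m


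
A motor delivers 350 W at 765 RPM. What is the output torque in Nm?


omega = 765 * 2*pi/60 = 80.1106 rad/s
tau = P / omega = 350 / 80.1106
= 4.369 Nm


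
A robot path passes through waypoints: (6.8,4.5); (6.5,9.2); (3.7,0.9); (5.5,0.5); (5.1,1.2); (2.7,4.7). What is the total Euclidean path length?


Segment lengths:
  seg1 = sqrt((-0.3)^2 + (4.7)^2) = 4.7096
  seg2 = sqrt((-2.8)^2 + (-8.3)^2) = 8.7596
  seg3 = sqrt((1.8)^2 + (-0.4)^2) = 1.8439
  seg4 = sqrt((-0.4)^2 + (0.7)^2) = 0.8062
  seg5 = sqrt((-2.4)^2 + (3.5)^2) = 4.2438
Total = 20.3631


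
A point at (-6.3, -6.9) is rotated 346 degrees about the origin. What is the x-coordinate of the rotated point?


x' = x*cos(theta) - y*sin(theta)
cos(346 deg) = 0.9703, sin(346 deg) = -0.2419
x' = -6.3 * 0.9703 - -6.9 * -0.2419
= -6.1129 - 1.6693
= -7.7821


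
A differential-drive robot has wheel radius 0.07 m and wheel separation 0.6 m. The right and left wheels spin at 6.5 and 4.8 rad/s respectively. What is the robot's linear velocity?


vR = r*wR = 0.07*6.5 = 0.455 m/s
vL = r*wL = 0.07*4.8 = 0.336 m/s
v = (vR+vL)/2 = 0.3955 m/s
omega = (vR-vL)/L = 0.1983 rad/s
linear velocity = 0.3955 m/s


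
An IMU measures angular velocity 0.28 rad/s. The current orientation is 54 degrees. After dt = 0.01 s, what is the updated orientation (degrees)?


delta_theta = w * dt = 0.28 * 0.01 = 0.0028 rad
= 0.1604 deg
theta_new = 54 + 0.1604 = 54.1604 deg


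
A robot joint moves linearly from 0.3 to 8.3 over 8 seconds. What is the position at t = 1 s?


s = t/T = 1/8 = 0.125
p(t) = p0 + (pf-p0)*s
= 0.3 + (8.3 - 0.3) * 0.125
= 1.3


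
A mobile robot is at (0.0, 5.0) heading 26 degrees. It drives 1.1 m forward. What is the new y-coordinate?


y_new = y0 + d*sin(theta)
= 5.0 + 1.1*sin(26)
= 5.0 + 0.4822
= 5.4822


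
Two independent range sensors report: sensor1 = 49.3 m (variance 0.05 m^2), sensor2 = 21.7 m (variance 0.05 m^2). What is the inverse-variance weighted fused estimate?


w1 = (1/var1) / (1/var1 + 1/var2)
   = 20.0 / (20.0 + 20.0) = 0.5
w2 = 1 - w1 = 0.5
fused = w1*s1 + w2*s2 = 24.65 + 10.85
= 35.5 m


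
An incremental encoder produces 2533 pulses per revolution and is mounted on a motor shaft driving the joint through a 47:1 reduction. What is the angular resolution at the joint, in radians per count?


counts per rev = 2533
effective counts at joint = 2533 * 47 = 119051
resolution = 2*pi / 119051
= 5.2777e-05 rad/count


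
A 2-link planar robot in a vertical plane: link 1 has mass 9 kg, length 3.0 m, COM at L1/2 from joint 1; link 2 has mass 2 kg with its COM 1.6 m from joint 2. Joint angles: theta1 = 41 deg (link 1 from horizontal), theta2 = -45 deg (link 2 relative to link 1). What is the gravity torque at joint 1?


Horizontal distance from joint 1 to link-1 COM:
  x_c1 = (L1/2)*cos(t1) = 1.5 * 0.7547 = 1.1321 m
Horizontal distance from joint 1 to link-2 COM:
  x_c2 = L1*cos(t1) + Lc2*cos(t1+t2)
       = 3.0*0.7547 + 1.6*0.9976 = 3.8602 m
tau1 = m1*g*x_c1 + m2*g*x_c2
     = 9*9.81*1.1321 + 2*9.81*3.8602
     = 99.95 + 75.7377
     = 175.6877 Nm


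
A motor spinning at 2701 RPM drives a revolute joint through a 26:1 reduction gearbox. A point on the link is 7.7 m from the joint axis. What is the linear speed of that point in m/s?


omega_motor = 2701 * 2*pi/60 = 282.8481 rad/s
omega_joint = omega_motor / 26 = 10.8788 rad/s
v = omega_joint * r = 10.8788 * 7.7
= 83.7665 m/s


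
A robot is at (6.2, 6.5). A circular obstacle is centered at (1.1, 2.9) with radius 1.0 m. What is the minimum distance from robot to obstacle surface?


center_dist = sqrt((6.2-1.1)^2 + (6.5-2.9)^2)
= sqrt(26.01 + 12.96)
= 6.2426
min_dist = center_dist - radius = 6.2426 - 1.0 = 5.2426 m


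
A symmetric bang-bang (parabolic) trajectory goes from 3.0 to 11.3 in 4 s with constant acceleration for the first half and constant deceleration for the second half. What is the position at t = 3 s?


Symmetric rest-to-rest: each phase covers (pf-p0)/2 in time T/2. 0.5*a*(T/2)^2 = (pf-p0)/2 => a = 4*(pf-p0)/T^2
a = 4*(11.3-3.0)/4^2 = 2.075
t = 3 is in the deceleration phase (t > T/2).
p = pf - 0.5*a*(T-t)^2 = 11.3 - 0.5*2.075*1^2
= 10.2625


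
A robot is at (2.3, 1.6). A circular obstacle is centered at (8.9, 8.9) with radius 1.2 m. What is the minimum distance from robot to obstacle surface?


center_dist = sqrt((2.3-8.9)^2 + (1.6-8.9)^2)
= sqrt(43.56 + 53.29)
= 9.8412
min_dist = center_dist - radius = 9.8412 - 1.2 = 8.6412 m


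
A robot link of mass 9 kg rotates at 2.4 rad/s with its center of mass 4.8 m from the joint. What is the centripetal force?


F = m * omega^2 * r
= 9 * 2.4^2 * 4.8
= 9 * 5.76 * 4.8
= 248.832 N


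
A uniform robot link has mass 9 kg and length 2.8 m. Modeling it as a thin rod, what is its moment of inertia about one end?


I = (1/3) * m * L^2
= (1/3) * 9 * 2.8^2
= 0.333333 * 9 * 7.84
= 23.52 kg*m^2


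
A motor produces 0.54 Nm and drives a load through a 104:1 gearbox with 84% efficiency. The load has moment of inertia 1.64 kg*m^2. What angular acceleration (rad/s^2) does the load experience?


tau_out = tau_motor * N * eta
= 0.54 * 104 * 0.84 = 47.1744 Nm
alpha = tau_out / I = 47.1744 / 1.64
= 28.7649 rad/s^2


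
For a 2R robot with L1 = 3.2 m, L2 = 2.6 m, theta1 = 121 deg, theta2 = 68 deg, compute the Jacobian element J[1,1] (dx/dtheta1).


J[1,1] = -L1*sin(t1) - L2*sin(t1+t2)
= -3.2*sin(121) - 2.6*sin(189)
= -2.3362


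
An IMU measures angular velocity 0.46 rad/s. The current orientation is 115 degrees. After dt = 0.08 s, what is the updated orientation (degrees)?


delta_theta = w * dt = 0.46 * 0.08 = 0.0368 rad
= 2.1085 deg
theta_new = 115 + 2.1085 = 117.1085 deg


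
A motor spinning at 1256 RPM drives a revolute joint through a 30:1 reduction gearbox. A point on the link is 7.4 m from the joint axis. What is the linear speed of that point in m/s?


omega_motor = 1256 * 2*pi/60 = 131.528 rad/s
omega_joint = omega_motor / 30 = 4.3843 rad/s
v = omega_joint * r = 4.3843 * 7.4
= 32.4436 m/s


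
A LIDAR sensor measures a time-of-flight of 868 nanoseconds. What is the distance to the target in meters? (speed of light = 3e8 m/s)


tof = 868 ns = 8.68e-07 s
dist = c * tof / 2
= 3e8 * 8.68e-07 / 2
= 130.2 m


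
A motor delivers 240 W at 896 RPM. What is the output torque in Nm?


omega = 896 * 2*pi/60 = 93.8289 rad/s
tau = P / omega = 240 / 93.8289
= 2.5578 Nm


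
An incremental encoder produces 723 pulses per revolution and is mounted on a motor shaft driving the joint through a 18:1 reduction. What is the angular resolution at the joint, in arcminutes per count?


counts per rev = 723
effective counts at joint = 723 * 18 = 13014
resolution = 360*60 / 13014
= 1.6598 arcmin/count


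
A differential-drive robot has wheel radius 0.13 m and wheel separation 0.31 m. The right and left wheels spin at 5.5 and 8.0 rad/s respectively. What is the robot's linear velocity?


vR = r*wR = 0.13*5.5 = 0.715 m/s
vL = r*wL = 0.13*8.0 = 1.04 m/s
v = (vR+vL)/2 = 0.8775 m/s
omega = (vR-vL)/L = -1.0484 rad/s
linear velocity = 0.8775 m/s


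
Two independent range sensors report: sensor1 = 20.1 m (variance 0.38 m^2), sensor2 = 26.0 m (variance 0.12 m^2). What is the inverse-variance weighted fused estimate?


w1 = (1/var1) / (1/var1 + 1/var2)
   = 2.6316 / (2.6316 + 8.3333) = 0.24
w2 = 1 - w1 = 0.76
fused = w1*s1 + w2*s2 = 4.824 + 19.76
= 24.584 m


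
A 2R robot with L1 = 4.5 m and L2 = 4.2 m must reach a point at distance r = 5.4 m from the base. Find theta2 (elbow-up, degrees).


cos(theta2) = (r^2 - L1^2 - L2^2) / (2*L1*L2)
cos(theta2) = (29.16 - 20.25 - 17.64) / 37.8
cos(theta2) = -0.230952
theta2 = 103.3531 degrees


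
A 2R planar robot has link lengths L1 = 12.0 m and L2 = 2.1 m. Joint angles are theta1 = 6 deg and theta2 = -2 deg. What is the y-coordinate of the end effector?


Convert angles to radians: theta1 = 0.1047, theta2 = -0.0349
y = L1*sin(theta1) + L2*sin(theta1+theta2)
y = 1.2543 + 0.1465
y = 1.4008


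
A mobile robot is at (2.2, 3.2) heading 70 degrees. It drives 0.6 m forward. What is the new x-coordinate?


x_new = x0 + d*cos(theta)
= 2.2 + 0.6*cos(70)
= 2.2 + 0.2052
= 2.4052


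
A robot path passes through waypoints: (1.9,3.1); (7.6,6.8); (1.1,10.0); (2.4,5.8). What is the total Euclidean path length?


Segment lengths:
  seg1 = sqrt((5.7)^2 + (3.7)^2) = 6.7956
  seg2 = sqrt((-6.5)^2 + (3.2)^2) = 7.245
  seg3 = sqrt((1.3)^2 + (-4.2)^2) = 4.3966
Total = 18.4372


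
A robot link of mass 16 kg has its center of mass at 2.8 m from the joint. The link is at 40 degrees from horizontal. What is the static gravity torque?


tau = m*g*L*cos(angle)
= 16 * 9.81 * 2.8 * cos(40 deg)
= 16 * 9.81 * 2.8 * 0.766
= 336.6673 Nm


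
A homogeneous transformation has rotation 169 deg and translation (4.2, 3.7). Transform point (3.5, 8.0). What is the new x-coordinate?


x' = cos(theta)*px - sin(theta)*py + tx
= -0.9816*3.5 - 0.1908*8.0 + 4.2
= -0.7622


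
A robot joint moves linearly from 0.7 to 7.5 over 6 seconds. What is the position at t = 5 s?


s = t/T = 5/6 = 0.8333
p(t) = p0 + (pf-p0)*s
= 0.7 + (7.5 - 0.7) * 0.8333
= 6.3667


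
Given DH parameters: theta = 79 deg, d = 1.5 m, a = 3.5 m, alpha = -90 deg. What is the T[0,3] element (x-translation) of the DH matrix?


T[0,3] = a * cos(theta)
= 3.5 * cos(79 deg)
= 3.5 * 0.1908
= 0.6678


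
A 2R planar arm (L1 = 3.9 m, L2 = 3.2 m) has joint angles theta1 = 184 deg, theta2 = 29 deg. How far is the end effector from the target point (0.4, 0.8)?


End effector via forward kinematics:
x = L1*cos(t1) + L2*cos(t1+t2) = -6.5742
y = L1*sin(t1) + L2*sin(t1+t2) = -2.0149
Distance to target:
d = sqrt((0.4 - -6.5742)^2 + (0.8 - -2.0149)^2)
= sqrt(48.6401 + 7.9236)
= 7.5209 m


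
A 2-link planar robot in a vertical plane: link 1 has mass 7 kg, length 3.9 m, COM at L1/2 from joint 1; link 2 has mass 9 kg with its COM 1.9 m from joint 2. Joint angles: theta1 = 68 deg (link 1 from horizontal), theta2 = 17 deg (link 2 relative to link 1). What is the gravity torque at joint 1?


Horizontal distance from joint 1 to link-1 COM:
  x_c1 = (L1/2)*cos(t1) = 1.95 * 0.3746 = 0.7305 m
Horizontal distance from joint 1 to link-2 COM:
  x_c2 = L1*cos(t1) + Lc2*cos(t1+t2)
       = 3.9*0.3746 + 1.9*0.0872 = 1.6266 m
tau1 = m1*g*x_c1 + m2*g*x_c2
     = 7*9.81*0.7305 + 9*9.81*1.6266
     = 50.1623 + 143.6091
     = 193.7714 Nm


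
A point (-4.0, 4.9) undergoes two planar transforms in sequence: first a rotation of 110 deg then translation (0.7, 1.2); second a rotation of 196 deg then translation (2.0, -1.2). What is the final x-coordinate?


After transform 1:
x1 = cos(110)*-4.0 - sin(110)*4.9 + 0.7 = -2.5364
y1 = sin(110)*-4.0 + cos(110)*4.9 + 1.2 = -4.2347
After transform 2:
x2 = cos(196)*-2.5364 - sin(196)*-4.2347 + 2.0
= 3.2709


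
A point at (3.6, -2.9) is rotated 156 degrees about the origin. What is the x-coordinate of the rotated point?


x' = x*cos(theta) - y*sin(theta)
cos(156 deg) = -0.9135, sin(156 deg) = 0.4067
x' = 3.6 * -0.9135 - -2.9 * 0.4067
= -3.2888 - -1.1795
= -2.1092


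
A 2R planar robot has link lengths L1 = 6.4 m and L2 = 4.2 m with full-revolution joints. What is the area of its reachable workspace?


r_max = L1 + L2 = 10.6 m
r_min = |L1 - L2| = 2.2 m
Area = pi*(r_max^2 - r_min^2)
= pi*(112.36 - 4.84)
= pi * 107.52
= 337.784 m^2


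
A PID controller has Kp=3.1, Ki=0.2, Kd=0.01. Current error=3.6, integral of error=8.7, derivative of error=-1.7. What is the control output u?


u = Kp*e + Ki*int(e) + Kd*de/dt
= 3.1*3.6 + 0.2*8.7 + 0.01*(-1.7)
= 11.16 + 1.74 + -0.017
= 12.883


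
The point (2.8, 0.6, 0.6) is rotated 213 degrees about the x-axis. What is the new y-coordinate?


Rotation about x-axis: y' = y*cos(theta) - z*sin(theta)
= 0.6 * -0.8387 - 0.6 * -0.5446
= -0.1764


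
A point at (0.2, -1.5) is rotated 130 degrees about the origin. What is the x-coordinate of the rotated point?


x' = x*cos(theta) - y*sin(theta)
cos(130 deg) = -0.6428, sin(130 deg) = 0.766
x' = 0.2 * -0.6428 - -1.5 * 0.766
= -0.1286 - -1.1491
= 1.0205


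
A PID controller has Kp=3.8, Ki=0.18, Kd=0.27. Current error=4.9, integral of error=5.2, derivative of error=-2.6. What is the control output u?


u = Kp*e + Ki*int(e) + Kd*de/dt
= 3.8*4.9 + 0.18*5.2 + 0.27*(-2.6)
= 18.62 + 0.936 + -0.702
= 18.854


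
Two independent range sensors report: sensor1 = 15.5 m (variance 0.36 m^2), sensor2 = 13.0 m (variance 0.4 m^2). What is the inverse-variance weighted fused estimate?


w1 = (1/var1) / (1/var1 + 1/var2)
   = 2.7778 / (2.7778 + 2.5) = 0.5263
w2 = 1 - w1 = 0.4737
fused = w1*s1 + w2*s2 = 8.1579 + 6.1579
= 14.3158 m


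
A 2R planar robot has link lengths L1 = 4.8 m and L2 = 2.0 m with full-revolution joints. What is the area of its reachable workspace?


r_max = L1 + L2 = 6.8 m
r_min = |L1 - L2| = 2.8 m
Area = pi*(r_max^2 - r_min^2)
= pi*(46.24 - 7.84)
= pi * 38.4
= 120.6372 m^2


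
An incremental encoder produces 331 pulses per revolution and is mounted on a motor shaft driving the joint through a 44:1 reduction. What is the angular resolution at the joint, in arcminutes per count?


counts per rev = 331
effective counts at joint = 331 * 44 = 14564
resolution = 360*60 / 14564
= 1.4831 arcmin/count


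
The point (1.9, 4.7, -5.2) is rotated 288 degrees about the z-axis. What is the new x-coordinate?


Rotation about z-axis: x' = x*cos(theta) - y*sin(theta)
= 1.9 * 0.309 - 4.7 * -0.9511
= 5.0571


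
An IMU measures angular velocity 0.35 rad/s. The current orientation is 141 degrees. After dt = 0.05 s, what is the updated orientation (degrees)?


delta_theta = w * dt = 0.35 * 0.05 = 0.0175 rad
= 1.0027 deg
theta_new = 141 + 1.0027 = 142.0027 deg


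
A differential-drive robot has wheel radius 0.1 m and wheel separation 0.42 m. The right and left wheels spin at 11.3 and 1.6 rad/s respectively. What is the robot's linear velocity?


vR = r*wR = 0.1*11.3 = 1.13 m/s
vL = r*wL = 0.1*1.6 = 0.16 m/s
v = (vR+vL)/2 = 0.645 m/s
omega = (vR-vL)/L = 2.3095 rad/s
linear velocity = 0.645 m/s


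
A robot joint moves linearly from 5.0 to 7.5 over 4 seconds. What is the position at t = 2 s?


s = t/T = 2/4 = 0.5
p(t) = p0 + (pf-p0)*s
= 5.0 + (7.5 - 5.0) * 0.5
= 6.25


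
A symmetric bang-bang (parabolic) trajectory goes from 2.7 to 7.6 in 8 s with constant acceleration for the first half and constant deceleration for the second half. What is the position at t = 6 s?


Symmetric rest-to-rest: each phase covers (pf-p0)/2 in time T/2. 0.5*a*(T/2)^2 = (pf-p0)/2 => a = 4*(pf-p0)/T^2
a = 4*(7.6-2.7)/8^2 = 0.3062
t = 6 is in the deceleration phase (t > T/2).
p = pf - 0.5*a*(T-t)^2 = 7.6 - 0.5*0.3062*2^2
= 6.9875


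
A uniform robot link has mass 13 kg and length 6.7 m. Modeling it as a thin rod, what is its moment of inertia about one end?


I = (1/3) * m * L^2
= (1/3) * 13 * 6.7^2
= 0.333333 * 13 * 44.89
= 194.5233 kg*m^2


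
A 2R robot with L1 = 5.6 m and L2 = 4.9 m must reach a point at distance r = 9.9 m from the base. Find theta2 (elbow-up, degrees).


cos(theta2) = (r^2 - L1^2 - L2^2) / (2*L1*L2)
cos(theta2) = (98.01 - 31.36 - 24.01) / 54.88
cos(theta2) = 0.776968
theta2 = 39.0162 degrees


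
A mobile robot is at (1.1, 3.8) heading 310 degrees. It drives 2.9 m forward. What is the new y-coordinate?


y_new = y0 + d*sin(theta)
= 3.8 + 2.9*sin(310)
= 3.8 + -2.2215
= 1.5785


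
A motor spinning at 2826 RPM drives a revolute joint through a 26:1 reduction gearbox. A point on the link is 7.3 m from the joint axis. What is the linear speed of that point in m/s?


omega_motor = 2826 * 2*pi/60 = 295.938 rad/s
omega_joint = omega_motor / 26 = 11.3822 rad/s
v = omega_joint * r = 11.3822 * 7.3
= 83.0903 m/s


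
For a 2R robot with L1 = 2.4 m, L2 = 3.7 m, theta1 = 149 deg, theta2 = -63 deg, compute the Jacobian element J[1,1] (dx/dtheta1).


J[1,1] = -L1*sin(t1) - L2*sin(t1+t2)
= -2.4*sin(149) - 3.7*sin(86)
= -4.9271


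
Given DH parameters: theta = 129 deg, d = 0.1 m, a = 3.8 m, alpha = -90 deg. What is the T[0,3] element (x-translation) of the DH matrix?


T[0,3] = a * cos(theta)
= 3.8 * cos(129 deg)
= 3.8 * -0.6293
= -2.3914


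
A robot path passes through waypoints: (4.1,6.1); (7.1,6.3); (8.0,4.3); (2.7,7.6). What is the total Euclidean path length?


Segment lengths:
  seg1 = sqrt((3.0)^2 + (0.2)^2) = 3.0067
  seg2 = sqrt((0.9)^2 + (-2.0)^2) = 2.1932
  seg3 = sqrt((-5.3)^2 + (3.3)^2) = 6.2434
Total = 11.4432


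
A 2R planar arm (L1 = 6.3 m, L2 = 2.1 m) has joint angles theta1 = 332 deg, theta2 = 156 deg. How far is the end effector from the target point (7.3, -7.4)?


End effector via forward kinematics:
x = L1*cos(t1) + L2*cos(t1+t2) = 4.2697
y = L1*sin(t1) + L2*sin(t1+t2) = -1.3028
Distance to target:
d = sqrt((7.3 - 4.2697)^2 + (-7.4 - -1.3028)^2)
= sqrt(9.1828 + 37.1753)
= 6.8087 m


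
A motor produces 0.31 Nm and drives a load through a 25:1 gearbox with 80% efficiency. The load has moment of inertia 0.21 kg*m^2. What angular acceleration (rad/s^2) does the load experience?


tau_out = tau_motor * N * eta
= 0.31 * 25 * 0.8 = 6.2 Nm
alpha = tau_out / I = 6.2 / 0.21
= 29.5238 rad/s^2


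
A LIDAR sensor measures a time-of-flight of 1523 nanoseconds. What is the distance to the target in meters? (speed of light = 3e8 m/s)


tof = 1523 ns = 1.523e-06 s
dist = c * tof / 2
= 3e8 * 1.523e-06 / 2
= 228.45 m


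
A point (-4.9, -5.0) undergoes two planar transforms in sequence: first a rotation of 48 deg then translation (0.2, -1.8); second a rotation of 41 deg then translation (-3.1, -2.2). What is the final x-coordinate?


After transform 1:
x1 = cos(48)*-4.9 - sin(48)*-5.0 + 0.2 = 0.637
y1 = sin(48)*-4.9 + cos(48)*-5.0 + -1.8 = -8.7871
After transform 2:
x2 = cos(41)*0.637 - sin(41)*-8.7871 + -3.1
= 3.1456


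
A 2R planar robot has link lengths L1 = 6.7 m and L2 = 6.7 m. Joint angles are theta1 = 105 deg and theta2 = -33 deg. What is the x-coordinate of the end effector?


Convert angles to radians: theta1 = 1.8326, theta2 = -0.576
x = L1*cos(theta1) + L2*cos(theta1+theta2)
x = -1.7341 + 2.0704
x = 0.3363


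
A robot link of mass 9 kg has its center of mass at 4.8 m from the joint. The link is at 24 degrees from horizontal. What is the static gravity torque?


tau = m*g*L*cos(angle)
= 9 * 9.81 * 4.8 * cos(24 deg)
= 9 * 9.81 * 4.8 * 0.9135
= 387.1533 Nm


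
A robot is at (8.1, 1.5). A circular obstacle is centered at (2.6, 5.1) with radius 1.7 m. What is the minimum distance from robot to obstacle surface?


center_dist = sqrt((8.1-2.6)^2 + (1.5-5.1)^2)
= sqrt(30.25 + 12.96)
= 6.5734
min_dist = center_dist - radius = 6.5734 - 1.7 = 4.8734 m


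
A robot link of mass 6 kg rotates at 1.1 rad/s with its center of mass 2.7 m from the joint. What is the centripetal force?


F = m * omega^2 * r
= 6 * 1.1^2 * 2.7
= 6 * 1.21 * 2.7
= 19.602 N


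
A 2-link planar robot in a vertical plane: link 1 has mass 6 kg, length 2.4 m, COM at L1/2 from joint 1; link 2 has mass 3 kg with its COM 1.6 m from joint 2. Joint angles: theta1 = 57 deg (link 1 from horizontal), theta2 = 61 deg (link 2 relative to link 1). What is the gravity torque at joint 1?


Horizontal distance from joint 1 to link-1 COM:
  x_c1 = (L1/2)*cos(t1) = 1.2 * 0.5446 = 0.6536 m
Horizontal distance from joint 1 to link-2 COM:
  x_c2 = L1*cos(t1) + Lc2*cos(t1+t2)
       = 2.4*0.5446 + 1.6*-0.4695 = 0.556 m
tau1 = m1*g*x_c1 + m2*g*x_c2
     = 6*9.81*0.6536 + 3*9.81*0.556
     = 38.4689 + 16.3625
     = 54.8314 Nm


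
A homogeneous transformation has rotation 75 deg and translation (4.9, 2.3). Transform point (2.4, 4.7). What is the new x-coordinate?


x' = cos(theta)*px - sin(theta)*py + tx
= 0.2588*2.4 - 0.9659*4.7 + 4.9
= 0.9813


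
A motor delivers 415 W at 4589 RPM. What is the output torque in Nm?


omega = 4589 * 2*pi/60 = 480.559 rad/s
tau = P / omega = 415 / 480.559
= 0.8636 Nm


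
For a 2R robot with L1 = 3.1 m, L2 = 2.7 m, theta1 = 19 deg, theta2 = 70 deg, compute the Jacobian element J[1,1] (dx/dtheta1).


J[1,1] = -L1*sin(t1) - L2*sin(t1+t2)
= -3.1*sin(19) - 2.7*sin(89)
= -3.7089


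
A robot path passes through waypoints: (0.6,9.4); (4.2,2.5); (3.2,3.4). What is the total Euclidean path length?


Segment lengths:
  seg1 = sqrt((3.6)^2 + (-6.9)^2) = 7.7827
  seg2 = sqrt((-1.0)^2 + (0.9)^2) = 1.3454
Total = 9.128


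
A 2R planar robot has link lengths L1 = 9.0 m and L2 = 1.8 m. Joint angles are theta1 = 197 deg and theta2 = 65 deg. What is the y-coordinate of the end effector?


Convert angles to radians: theta1 = 3.4383, theta2 = 1.1345
y = L1*sin(theta1) + L2*sin(theta1+theta2)
y = -2.6313 + -1.7825
y = -4.4138


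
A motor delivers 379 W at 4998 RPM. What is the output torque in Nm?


omega = 4998 * 2*pi/60 = 523.3893 rad/s
tau = P / omega = 379 / 523.3893
= 0.7241 Nm


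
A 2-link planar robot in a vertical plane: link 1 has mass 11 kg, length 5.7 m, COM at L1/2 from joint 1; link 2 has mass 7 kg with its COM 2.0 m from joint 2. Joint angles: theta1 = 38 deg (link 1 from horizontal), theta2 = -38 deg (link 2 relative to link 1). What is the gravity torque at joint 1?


Horizontal distance from joint 1 to link-1 COM:
  x_c1 = (L1/2)*cos(t1) = 2.85 * 0.788 = 2.2458 m
Horizontal distance from joint 1 to link-2 COM:
  x_c2 = L1*cos(t1) + Lc2*cos(t1+t2)
       = 5.7*0.788 + 2.0*1.0 = 6.4917 m
tau1 = m1*g*x_c1 + m2*g*x_c2
     = 11*9.81*2.2458 + 7*9.81*6.4917
     = 242.3476 + 445.7824
     = 688.13 Nm


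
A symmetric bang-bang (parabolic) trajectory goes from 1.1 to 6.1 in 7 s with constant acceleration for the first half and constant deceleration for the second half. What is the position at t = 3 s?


Symmetric rest-to-rest: each phase covers (pf-p0)/2 in time T/2. 0.5*a*(T/2)^2 = (pf-p0)/2 => a = 4*(pf-p0)/T^2
a = 4*(6.1-1.1)/7^2 = 0.4082
t = 3 is in the acceleration phase (t <= T/2).
p = p0 + 0.5*a*t^2 = 1.1 + 0.5*0.4082*3^2
= 2.9367


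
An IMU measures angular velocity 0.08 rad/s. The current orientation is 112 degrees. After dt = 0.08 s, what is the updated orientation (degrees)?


delta_theta = w * dt = 0.08 * 0.08 = 0.0064 rad
= 0.3667 deg
theta_new = 112 + 0.3667 = 112.3667 deg


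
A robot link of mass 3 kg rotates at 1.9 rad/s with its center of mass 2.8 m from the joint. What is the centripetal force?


F = m * omega^2 * r
= 3 * 1.9^2 * 2.8
= 3 * 3.61 * 2.8
= 30.324 N


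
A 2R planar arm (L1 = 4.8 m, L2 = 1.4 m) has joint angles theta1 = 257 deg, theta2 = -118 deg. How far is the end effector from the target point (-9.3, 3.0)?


End effector via forward kinematics:
x = L1*cos(t1) + L2*cos(t1+t2) = -2.1364
y = L1*sin(t1) + L2*sin(t1+t2) = -3.7585
Distance to target:
d = sqrt((-9.3 - -2.1364)^2 + (3.0 - -3.7585)^2)
= sqrt(51.3178 + 45.6772)
= 9.8486 m


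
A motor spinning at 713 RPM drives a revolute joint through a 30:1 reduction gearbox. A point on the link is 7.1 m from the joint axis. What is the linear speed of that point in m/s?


omega_motor = 713 * 2*pi/60 = 74.6652 rad/s
omega_joint = omega_motor / 30 = 2.4888 rad/s
v = omega_joint * r = 2.4888 * 7.1
= 17.6708 m/s


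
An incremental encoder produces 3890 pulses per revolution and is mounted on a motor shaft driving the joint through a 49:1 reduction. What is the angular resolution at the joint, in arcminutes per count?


counts per rev = 3890
effective counts at joint = 3890 * 49 = 190610
resolution = 360*60 / 190610
= 0.1133 arcmin/count


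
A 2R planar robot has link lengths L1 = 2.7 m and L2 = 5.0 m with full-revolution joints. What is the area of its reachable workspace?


r_max = L1 + L2 = 7.7 m
r_min = |L1 - L2| = 2.3 m
Area = pi*(r_max^2 - r_min^2)
= pi*(59.29 - 5.29)
= pi * 54.0
= 169.646 m^2


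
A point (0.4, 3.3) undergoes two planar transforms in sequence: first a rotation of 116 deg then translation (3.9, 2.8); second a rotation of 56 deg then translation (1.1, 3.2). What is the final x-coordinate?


After transform 1:
x1 = cos(116)*0.4 - sin(116)*3.3 + 3.9 = 0.7586
y1 = sin(116)*0.4 + cos(116)*3.3 + 2.8 = 1.7129
After transform 2:
x2 = cos(56)*0.7586 - sin(56)*1.7129 + 1.1
= 0.1042


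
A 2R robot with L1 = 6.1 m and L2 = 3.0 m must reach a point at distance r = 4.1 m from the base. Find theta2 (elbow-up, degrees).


cos(theta2) = (r^2 - L1^2 - L2^2) / (2*L1*L2)
cos(theta2) = (16.81 - 37.21 - 9.0) / 36.6
cos(theta2) = -0.803279
theta2 = 143.4443 degrees
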